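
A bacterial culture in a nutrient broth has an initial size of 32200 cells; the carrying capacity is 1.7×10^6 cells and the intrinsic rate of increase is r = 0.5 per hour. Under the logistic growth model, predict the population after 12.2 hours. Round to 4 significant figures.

A = (K − N₀)/N₀ = (1.7×10^6 − 32200)/32200 = 51.795.
N(t) = K/(1 + A·e^(−rt)) = 1.7×10^6/(1 + 51.795×e^(−0.5×12.2)).
e^(−6.1) = 0.0022429; denominator = 1 + 51.795×0.0022429 = 1.1162.
N = 1.7×10^6/1.1162 = 1.523066×10^6.

1523000 cells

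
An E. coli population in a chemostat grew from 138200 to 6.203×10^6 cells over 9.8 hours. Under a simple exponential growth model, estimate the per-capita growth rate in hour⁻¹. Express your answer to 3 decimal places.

0.388 per hour

From N(t) = N₀·e^(rt): e^(r·9.8) = 6.203×10^6/138200 = 44.884.
r·9.8 = ln(44.884) = 3.8041, so r = 3.8041/9.8 = 0.38817.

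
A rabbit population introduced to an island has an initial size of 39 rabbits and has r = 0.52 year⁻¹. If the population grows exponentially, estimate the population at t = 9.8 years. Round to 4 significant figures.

6371 rabbits

N(t) = N₀·e^(rt) = 39 × e^(0.52×9.8) = 39 × e^5.096.
e^5.096 ≈ 163.37, so N ≈ 39 × 163.37 = 6371.32.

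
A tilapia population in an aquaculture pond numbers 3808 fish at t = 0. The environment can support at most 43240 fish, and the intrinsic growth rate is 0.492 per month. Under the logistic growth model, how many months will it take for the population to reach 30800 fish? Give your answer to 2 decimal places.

A = (K − N₀)/N₀ = (43240 − 3808)/3808 = 10.355.
Solve 43240/(1 + 10.355·e^(−0.492t)) = 30800: 1 + 10.355·e^(−0.492t) = 1.4039, so e^(−0.492t) = 0.0390048.
−0.492·t = ln(0.0390048) = -3.2441, so t = 3.2441/0.492 = 6.5936.

6.59 months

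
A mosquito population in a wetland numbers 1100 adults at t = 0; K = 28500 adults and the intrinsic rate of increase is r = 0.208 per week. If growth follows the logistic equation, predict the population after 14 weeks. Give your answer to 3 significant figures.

12100 adults

A = (K − N₀)/N₀ = (28500 − 1100)/1100 = 24.909.
N(t) = K/(1 + A·e^(−rt)) = 28500/(1 + 24.909×e^(−0.208×14)).
e^(−2.912) = 0.054367; denominator = 1 + 24.909×0.054367 = 2.3542.
N = 28500/2.3542 = 12105.9.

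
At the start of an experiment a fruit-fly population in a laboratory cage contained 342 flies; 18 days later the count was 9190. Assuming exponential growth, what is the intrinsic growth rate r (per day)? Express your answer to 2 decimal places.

From N(t) = N₀·e^(rt): e^(r·18) = 9190/342 = 26.871.
r·18 = ln(26.871) = 3.2911, so r = 3.2911/18 = 0.18284.

0.18 per day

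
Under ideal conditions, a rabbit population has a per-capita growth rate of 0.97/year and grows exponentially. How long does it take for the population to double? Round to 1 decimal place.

Doubling time t_d = ln(2)/r = 0.6931/0.97 = 0.71458.

0.7 years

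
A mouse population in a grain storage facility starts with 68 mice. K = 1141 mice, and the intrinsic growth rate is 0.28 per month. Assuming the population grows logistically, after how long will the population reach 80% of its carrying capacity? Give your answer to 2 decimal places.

14.80 months

A = (K − N₀)/N₀ = (1141 − 68)/68 = 15.779.
Solve 1141/(1 + 15.779·e^(−0.28t)) = 912.8: 1 + 15.779·e^(−0.28t) = 1.25, so e^(−0.28t) = 0.0158434.
−0.28·t = ln(0.0158434) = -4.145, so t = 4.145/0.28 = 14.804.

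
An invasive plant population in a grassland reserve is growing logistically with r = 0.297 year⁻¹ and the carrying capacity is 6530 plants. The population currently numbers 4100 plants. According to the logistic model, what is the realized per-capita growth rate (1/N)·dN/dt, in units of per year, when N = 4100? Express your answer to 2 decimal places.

0.11 per year

(1/N)·dN/dt = r(1 − N/K) = 0.297 × (1 − 4100/6530).
= 0.297 × 0.37213 = 0.11052.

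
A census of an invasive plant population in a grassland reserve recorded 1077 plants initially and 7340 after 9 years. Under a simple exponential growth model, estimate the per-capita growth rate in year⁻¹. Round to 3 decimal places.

0.213 per year

From N(t) = N₀·e^(rt): e^(r·9) = 7340/1077 = 6.8152.
r·9 = ln(6.8152) = 1.9192, so r = 1.9192/9 = 0.21324.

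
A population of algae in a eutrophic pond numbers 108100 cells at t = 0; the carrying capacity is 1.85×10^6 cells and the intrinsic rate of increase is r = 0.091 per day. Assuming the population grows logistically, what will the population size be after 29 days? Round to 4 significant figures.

860000 cells

A = (K − N₀)/N₀ = (1.85×10^6 − 108100)/108100 = 16.114.
N(t) = K/(1 + A·e^(−rt)) = 1.85×10^6/(1 + 16.114×e^(−0.091×29)).
e^(−2.639) = 0.071433; denominator = 1 + 16.114×0.071433 = 2.1511.
N = 1.85×10^6/2.1511 = 860045.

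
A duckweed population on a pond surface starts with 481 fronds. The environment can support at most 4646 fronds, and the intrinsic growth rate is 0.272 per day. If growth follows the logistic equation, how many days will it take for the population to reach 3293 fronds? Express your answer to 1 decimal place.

11.2 days

A = (K − N₀)/N₀ = (4646 − 481)/481 = 8.659.
Solve 4646/(1 + 8.659·e^(−0.272t)) = 3293: 1 + 8.659·e^(−0.272t) = 1.4109, so e^(−0.272t) = 0.04745.
−0.272·t = ln(0.04745) = -3.0481, so t = 3.0481/0.272 = 11.206.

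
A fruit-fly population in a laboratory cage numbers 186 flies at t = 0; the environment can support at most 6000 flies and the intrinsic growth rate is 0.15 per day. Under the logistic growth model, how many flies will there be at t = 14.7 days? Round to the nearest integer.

A = (K − N₀)/N₀ = (6000 − 186)/186 = 31.258.
N(t) = K/(1 + A·e^(−rt)) = 6000/(1 + 31.258×e^(−0.15×14.7)).
e^(−2.205) = 0.11025; denominator = 1 + 31.258×0.11025 = 4.4462.
N = 6000/4.4462 = 1349.46.

1349 flies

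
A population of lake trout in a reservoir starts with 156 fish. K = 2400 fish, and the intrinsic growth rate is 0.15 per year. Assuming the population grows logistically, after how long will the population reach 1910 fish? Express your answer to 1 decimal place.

26.8 years

A = (K − N₀)/N₀ = (2400 − 156)/156 = 14.385.
Solve 2400/(1 + 14.385·e^(−0.15t)) = 1910: 1 + 14.385·e^(−0.15t) = 1.2565, so e^(−0.15t) = 0.0178346.
−0.15·t = ln(0.0178346) = -4.0266, so t = 4.0266/0.15 = 26.844.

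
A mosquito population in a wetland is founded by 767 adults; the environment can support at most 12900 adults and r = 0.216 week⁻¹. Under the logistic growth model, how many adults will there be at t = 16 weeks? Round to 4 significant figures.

A = (K − N₀)/N₀ = (12900 − 767)/767 = 15.819.
N(t) = K/(1 + A·e^(−rt)) = 12900/(1 + 15.819×e^(−0.216×16)).
e^(−3.456) = 0.031556; denominator = 1 + 15.819×0.031556 = 1.4992.
N = 12900/1.4992 = 8604.74.

8605 adults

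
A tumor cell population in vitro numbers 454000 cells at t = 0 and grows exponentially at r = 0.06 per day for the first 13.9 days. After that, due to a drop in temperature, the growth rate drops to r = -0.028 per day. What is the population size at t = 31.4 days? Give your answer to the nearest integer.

640403 cells

Phase 1: N(13.9) = 454000·e^(0.06×13.9) = 454000·e^0.834 = 1.04534×10^6.
Phase 2 runs for 31.4 − 13.9 = 17.5 days at r = -0.028.
N(31.4) = 1.04534×10^6·e^(-0.028×17.5) = 1.04534×10^6·e^-0.49 = 640403.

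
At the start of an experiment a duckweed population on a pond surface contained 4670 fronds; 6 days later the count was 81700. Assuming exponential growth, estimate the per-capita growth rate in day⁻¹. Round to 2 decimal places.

0.48 per day

From N(t) = N₀·e^(rt): e^(r·6) = 81700/4670 = 17.495.
r·6 = ln(17.495) = 2.8619, so r = 2.8619/6 = 0.47698.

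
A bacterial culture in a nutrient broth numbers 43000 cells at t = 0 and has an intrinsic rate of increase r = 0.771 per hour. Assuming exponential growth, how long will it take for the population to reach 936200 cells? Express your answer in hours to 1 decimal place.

4.0 hours

Set N₀·e^(rt) = 936200: e^(0.771·t) = 936200/43000 = 21.772.
0.771·t = ln(21.772) = 3.0806, so t = 3.0806/0.771 = 3.9956.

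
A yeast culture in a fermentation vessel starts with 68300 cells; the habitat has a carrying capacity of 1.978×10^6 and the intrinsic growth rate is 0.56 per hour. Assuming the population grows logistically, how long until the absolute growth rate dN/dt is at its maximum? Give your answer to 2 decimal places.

Logistic growth is fastest at N = K/2 = 989000.
A = (K − N₀)/N₀ = 27.96. Set K/(1 + A·e^(−rt)) = K/2 → A·e^(−rt) = 1.
e^(−0.56t) = 1/27.96 = 0.0357648, so t = ln(27.96)/0.56 = 3.3308/0.56 = 5.9478.

5.95 hours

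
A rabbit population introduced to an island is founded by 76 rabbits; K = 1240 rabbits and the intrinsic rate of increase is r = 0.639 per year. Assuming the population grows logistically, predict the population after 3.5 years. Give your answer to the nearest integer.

A = (K − N₀)/N₀ = (1240 − 76)/76 = 15.316.
N(t) = K/(1 + A·e^(−rt)) = 1240/(1 + 15.316×e^(−0.639×3.5)).
e^(−2.236) = 0.10683; denominator = 1 + 15.316×0.10683 = 2.6362.
N = 1240/2.6362 = 470.372.

470 rabbits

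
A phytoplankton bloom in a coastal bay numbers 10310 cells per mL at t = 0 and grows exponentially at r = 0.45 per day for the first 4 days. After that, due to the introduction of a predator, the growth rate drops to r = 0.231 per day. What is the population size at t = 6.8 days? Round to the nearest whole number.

Phase 1: N(4) = 10310·e^(0.45×4) = 10310·e^1.8 = 62371.9.
Phase 2 runs for 6.8 − 4 = 2.8 days at r = 0.231.
N(6.8) = 62371.9·e^(0.231×2.8) = 62371.9·e^0.6468 = 119094.

119094 cells per mL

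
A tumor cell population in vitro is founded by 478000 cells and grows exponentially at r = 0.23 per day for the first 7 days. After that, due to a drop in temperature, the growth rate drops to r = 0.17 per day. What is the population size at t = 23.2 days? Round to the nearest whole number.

37556838 cells

Phase 1: N(7) = 478000·e^(0.23×7) = 478000·e^1.61 = 2.391344×10^6.
Phase 2 runs for 23.2 − 7 = 16.2 days at r = 0.17.
N(23.2) = 2.391344×10^6·e^(0.17×16.2) = 2.391344×10^6·e^2.754 = 3.755684×10^7.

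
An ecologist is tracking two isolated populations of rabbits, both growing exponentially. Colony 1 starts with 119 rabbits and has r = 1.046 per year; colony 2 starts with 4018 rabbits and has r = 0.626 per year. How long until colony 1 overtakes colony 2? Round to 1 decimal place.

Set 119·e^(1.046t) = 4018·e^(0.626t).
e^((1.046 − 0.626)t) = 4018/119 → e^(0.42·t) = 33.765.
0.42·t = ln(33.765) = 3.5194, so t = 3.5194/0.42 = 8.3796.

8.4 years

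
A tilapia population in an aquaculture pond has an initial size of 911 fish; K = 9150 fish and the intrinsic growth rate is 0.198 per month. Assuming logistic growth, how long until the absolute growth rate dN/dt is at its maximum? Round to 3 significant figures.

11.1 months

Logistic growth is fastest at N = K/2 = 4575.
A = (K − N₀)/N₀ = 9.0439. Set K/(1 + A·e^(−rt)) = K/2 → A·e^(−rt) = 1.
e^(−0.198t) = 1/9.0439 = 0.110572, so t = ln(9.0439)/0.198 = 2.2021/0.198 = 11.122.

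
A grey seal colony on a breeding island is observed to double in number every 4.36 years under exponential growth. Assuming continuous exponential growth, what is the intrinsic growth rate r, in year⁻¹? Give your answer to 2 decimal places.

r = ln(2)/t_d = 0.6931/4.36 = 0.15898.

0.16 per year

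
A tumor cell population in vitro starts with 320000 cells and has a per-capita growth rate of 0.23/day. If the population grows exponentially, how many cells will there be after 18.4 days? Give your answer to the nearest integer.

22033537 cells

N(t) = N₀·e^(rt) = 320000 × e^(0.23×18.4) = 320000 × e^4.232.
e^4.232 ≈ 68.855, so N ≈ 320000 × 68.855 = 2.203354×10^7.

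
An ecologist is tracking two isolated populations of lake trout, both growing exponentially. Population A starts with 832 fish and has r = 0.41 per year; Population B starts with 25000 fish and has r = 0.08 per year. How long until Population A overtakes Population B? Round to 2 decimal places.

10.31 years

Set 832·e^(0.41t) = 25000·e^(0.08t).
e^((0.41 − 0.08)t) = 25000/832 → e^(0.33·t) = 30.048.
0.33·t = ln(30.048) = 3.4028, so t = 3.4028/0.33 = 10.312.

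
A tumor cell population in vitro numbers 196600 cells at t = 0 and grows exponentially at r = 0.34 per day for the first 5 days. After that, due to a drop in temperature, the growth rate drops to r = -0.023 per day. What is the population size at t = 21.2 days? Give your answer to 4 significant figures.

Phase 1: N(5) = 196600·e^(0.34×5) = 196600·e^1.7 = 1.076178×10^6.
Phase 2 runs for 21.2 − 5 = 16.2 days at r = -0.023.
N(21.2) = 1.076178×10^6·e^(-0.023×16.2) = 1.076178×10^6·e^-0.3726 = 741423.

741400 cells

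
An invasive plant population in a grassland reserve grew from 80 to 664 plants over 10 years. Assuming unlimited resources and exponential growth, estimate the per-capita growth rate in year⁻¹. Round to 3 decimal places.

0.212 per year

From N(t) = N₀·e^(rt): e^(r·10) = 664/80 = 8.3.
r·10 = ln(8.3) = 2.1163, so r = 2.1163/10 = 0.21163.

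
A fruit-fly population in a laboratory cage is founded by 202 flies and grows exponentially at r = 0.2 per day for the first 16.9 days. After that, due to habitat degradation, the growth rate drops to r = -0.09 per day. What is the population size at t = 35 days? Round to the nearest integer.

1164 flies

Phase 1: N(16.9) = 202·e^(0.2×16.9) = 202·e^3.38 = 5932.9.
Phase 2 runs for 35 − 16.9 = 18.1 days at r = -0.09.
N(35) = 5932.9·e^(-0.09×18.1) = 5932.9·e^-1.629 = 1163.59.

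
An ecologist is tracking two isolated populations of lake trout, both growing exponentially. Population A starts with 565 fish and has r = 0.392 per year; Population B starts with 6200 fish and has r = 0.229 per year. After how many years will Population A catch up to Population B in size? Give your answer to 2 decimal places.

14.70 years

Set 565·e^(0.392t) = 6200·e^(0.229t).
e^((0.392 − 0.229)t) = 6200/565 → e^(0.163·t) = 10.973.
0.163·t = ln(10.973) = 2.3955, so t = 2.3955/0.163 = 14.696.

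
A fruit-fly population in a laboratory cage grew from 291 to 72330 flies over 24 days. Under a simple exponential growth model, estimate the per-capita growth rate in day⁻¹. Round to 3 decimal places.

0.230 per day

From N(t) = N₀·e^(rt): e^(r·24) = 72330/291 = 248.56.
r·24 = ln(248.56) = 5.5157, so r = 5.5157/24 = 0.22982.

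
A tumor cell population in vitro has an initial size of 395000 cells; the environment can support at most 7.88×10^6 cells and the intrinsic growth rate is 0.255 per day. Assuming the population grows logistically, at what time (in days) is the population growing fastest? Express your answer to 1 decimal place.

11.5 days

Logistic growth is fastest at N = K/2 = 3.94×10^6.
A = (K − N₀)/N₀ = 18.949. Set K/(1 + A·e^(−rt)) = K/2 → A·e^(−rt) = 1.
e^(−0.255t) = 1/18.949 = 0.0527722, so t = ln(18.949)/0.255 = 2.9418/0.255 = 11.536.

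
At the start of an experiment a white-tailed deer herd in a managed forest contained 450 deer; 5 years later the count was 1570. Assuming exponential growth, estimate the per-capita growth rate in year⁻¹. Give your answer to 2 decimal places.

From N(t) = N₀·e^(rt): e^(r·5) = 1570/450 = 3.4889.
r·5 = ln(3.4889) = 1.2496, so r = 1.2496/5 = 0.24992.

0.25 per year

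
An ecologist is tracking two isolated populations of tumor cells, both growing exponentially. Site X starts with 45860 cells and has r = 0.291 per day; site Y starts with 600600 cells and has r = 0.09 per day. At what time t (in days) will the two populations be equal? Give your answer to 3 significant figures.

Set 45860·e^(0.291t) = 600600·e^(0.09t).
e^((0.291 − 0.09)t) = 600600/45860 → e^(0.201·t) = 13.096.
0.201·t = ln(13.096) = 2.5723, so t = 2.5723/0.201 = 12.798.

12.8 days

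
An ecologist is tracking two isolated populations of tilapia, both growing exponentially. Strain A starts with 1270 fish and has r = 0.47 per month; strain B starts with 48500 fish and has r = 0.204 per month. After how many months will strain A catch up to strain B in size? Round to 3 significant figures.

Set 1270·e^(0.47t) = 48500·e^(0.204t).
e^((0.47 − 0.204)t) = 48500/1270 → e^(0.266·t) = 38.189.
0.266·t = ln(38.189) = 3.6425, so t = 3.6425/0.266 = 13.694.

13.7 months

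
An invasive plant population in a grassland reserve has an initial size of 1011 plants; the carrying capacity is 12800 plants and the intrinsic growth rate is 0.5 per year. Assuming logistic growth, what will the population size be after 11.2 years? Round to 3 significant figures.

12300 plants

A = (K − N₀)/N₀ = (12800 − 1011)/1011 = 11.661.
N(t) = K/(1 + A·e^(−rt)) = 12800/(1 + 11.661×e^(−0.5×11.2)).
e^(−5.6) = 0.0036979; denominator = 1 + 11.661×0.0036979 = 1.0431.
N = 12800/1.0431 = 12270.9.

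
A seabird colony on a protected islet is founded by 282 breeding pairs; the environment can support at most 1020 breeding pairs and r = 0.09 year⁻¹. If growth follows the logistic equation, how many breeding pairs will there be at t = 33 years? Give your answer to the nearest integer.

A = (K − N₀)/N₀ = (1020 − 282)/282 = 2.617.
N(t) = K/(1 + A·e^(−rt)) = 1020/(1 + 2.617×e^(−0.09×33)).
e^(−2.97) = 0.051303; denominator = 1 + 2.617×0.051303 = 1.1343.
N = 1020/1.1343 = 899.263.

899 breeding pairs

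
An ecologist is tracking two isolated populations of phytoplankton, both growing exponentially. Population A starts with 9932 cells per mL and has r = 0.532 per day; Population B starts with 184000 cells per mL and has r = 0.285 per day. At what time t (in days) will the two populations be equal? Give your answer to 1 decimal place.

11.8 days

Set 9932·e^(0.532t) = 184000·e^(0.285t).
e^((0.532 − 0.285)t) = 184000/9932 → e^(0.247·t) = 18.526.
0.247·t = ln(18.526) = 2.9192, so t = 2.9192/0.247 = 11.819.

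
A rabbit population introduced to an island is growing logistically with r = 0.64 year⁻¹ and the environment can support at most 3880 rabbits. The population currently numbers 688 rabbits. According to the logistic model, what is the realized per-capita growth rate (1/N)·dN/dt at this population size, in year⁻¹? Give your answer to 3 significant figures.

0.527 per year

(1/N)·dN/dt = r(1 − N/K) = 0.64 × (1 − 688/3880).
= 0.64 × 0.82268 = 0.52652.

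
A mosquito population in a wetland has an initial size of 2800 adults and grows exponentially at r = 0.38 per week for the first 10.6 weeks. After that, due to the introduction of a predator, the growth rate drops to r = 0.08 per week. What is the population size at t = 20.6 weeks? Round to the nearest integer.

349890 adults

Phase 1: N(10.6) = 2800·e^(0.38×10.6) = 2800·e^4.028 = 157216.
Phase 2 runs for 20.6 − 10.6 = 10 weeks at r = 0.08.
N(20.6) = 157216·e^(0.08×10) = 157216·e^0.8 = 349890.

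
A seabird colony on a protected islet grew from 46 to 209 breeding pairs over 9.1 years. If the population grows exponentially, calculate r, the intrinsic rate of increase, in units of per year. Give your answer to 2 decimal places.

0.17 per year

From N(t) = N₀·e^(rt): e^(r·9.1) = 209/46 = 4.5435.
r·9.1 = ln(4.5435) = 1.5137, so r = 1.5137/9.1 = 0.16634.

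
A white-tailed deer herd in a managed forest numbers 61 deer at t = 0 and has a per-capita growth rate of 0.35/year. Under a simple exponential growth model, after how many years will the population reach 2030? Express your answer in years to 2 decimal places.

10.01 years

Set N₀·e^(rt) = 2030: e^(0.35·t) = 2030/61 = 33.279.
0.35·t = ln(33.279) = 3.5049, so t = 3.5049/0.35 = 10.014.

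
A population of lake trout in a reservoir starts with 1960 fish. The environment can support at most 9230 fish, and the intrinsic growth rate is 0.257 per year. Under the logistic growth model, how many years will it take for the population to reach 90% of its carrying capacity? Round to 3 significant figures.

13.6 years

A = (K − N₀)/N₀ = (9230 − 1960)/1960 = 3.7092.
Solve 9230/(1 + 3.7092·e^(−0.257t)) = 8307: 1 + 3.7092·e^(−0.257t) = 1.1111, so e^(−0.257t) = 0.0299557.
−0.257·t = ln(0.0299557) = -3.508, so t = 3.508/0.257 = 13.65.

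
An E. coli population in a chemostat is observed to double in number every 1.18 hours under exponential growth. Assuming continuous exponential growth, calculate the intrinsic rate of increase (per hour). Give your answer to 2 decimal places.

r = ln(2)/t_d = 0.6931/1.18 = 0.58741.

0.59 per hour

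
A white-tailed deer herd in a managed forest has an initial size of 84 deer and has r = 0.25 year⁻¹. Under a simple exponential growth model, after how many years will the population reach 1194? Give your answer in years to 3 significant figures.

10.6 years

Set N₀·e^(rt) = 1194: e^(0.25·t) = 1194/84 = 14.214.
0.25·t = ln(14.214) = 2.6542, so t = 2.6542/0.25 = 10.617.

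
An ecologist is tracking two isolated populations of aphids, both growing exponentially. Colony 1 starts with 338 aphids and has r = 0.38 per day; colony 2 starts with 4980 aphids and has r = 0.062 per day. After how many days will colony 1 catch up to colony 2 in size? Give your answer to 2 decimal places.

8.46 days

Set 338·e^(0.38t) = 4980·e^(0.062t).
e^((0.38 − 0.062)t) = 4980/338 → e^(0.318·t) = 14.734.
0.318·t = ln(14.734) = 2.6901, so t = 2.6901/0.318 = 8.4596.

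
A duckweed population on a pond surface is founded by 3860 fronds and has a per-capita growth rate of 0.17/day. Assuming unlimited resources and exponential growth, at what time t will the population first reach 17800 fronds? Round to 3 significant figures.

8.99 days

Set N₀·e^(rt) = 17800: e^(0.17·t) = 17800/3860 = 4.6114.
0.17·t = ln(4.6114) = 1.5285, so t = 1.5285/0.17 = 8.9914.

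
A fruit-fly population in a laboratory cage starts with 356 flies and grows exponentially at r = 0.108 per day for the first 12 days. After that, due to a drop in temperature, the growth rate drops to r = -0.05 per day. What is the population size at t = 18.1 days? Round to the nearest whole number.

Phase 1: N(12) = 356·e^(0.108×12) = 356·e^1.296 = 1301.05.
Phase 2 runs for 18.1 − 12 = 6.1 days at r = -0.05.
N(18.1) = 1301.05·e^(-0.05×6.1) = 1301.05·e^-0.305 = 959.038.

959 flies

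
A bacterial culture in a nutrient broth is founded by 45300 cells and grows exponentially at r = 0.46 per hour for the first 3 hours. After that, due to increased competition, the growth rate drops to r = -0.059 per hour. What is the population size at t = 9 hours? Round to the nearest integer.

126382 cells

Phase 1: N(3) = 45300·e^(0.46×3) = 45300·e^1.38 = 180063.
Phase 2 runs for 9 − 3 = 6 hours at r = -0.059.
N(9) = 180063·e^(-0.059×6) = 180063·e^-0.354 = 126382.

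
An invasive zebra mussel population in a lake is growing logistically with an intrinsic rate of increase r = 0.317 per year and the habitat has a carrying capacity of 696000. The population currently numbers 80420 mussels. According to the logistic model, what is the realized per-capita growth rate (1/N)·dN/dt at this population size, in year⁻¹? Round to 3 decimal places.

(1/N)·dN/dt = r(1 − N/K) = 0.317 × (1 − 80420/696000).
= 0.317 × 0.88445 = 0.28037.

0.280 per year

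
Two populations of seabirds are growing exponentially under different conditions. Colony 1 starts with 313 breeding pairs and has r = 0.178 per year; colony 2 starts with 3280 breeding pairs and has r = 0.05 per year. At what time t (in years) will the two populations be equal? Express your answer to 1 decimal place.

Set 313·e^(0.178t) = 3280·e^(0.05t).
e^((0.178 − 0.05)t) = 3280/313 → e^(0.128·t) = 10.479.
0.128·t = ln(10.479) = 2.3494, so t = 2.3494/0.128 = 18.355.

18.4 years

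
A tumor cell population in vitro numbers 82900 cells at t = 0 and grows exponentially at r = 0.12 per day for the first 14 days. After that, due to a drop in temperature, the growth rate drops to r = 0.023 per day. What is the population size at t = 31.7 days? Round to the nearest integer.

Phase 1: N(14) = 82900·e^(0.12×14) = 82900·e^1.68 = 444805.
Phase 2 runs for 31.7 − 14 = 17.7 days at r = 0.023.
N(31.7) = 444805·e^(0.023×17.7) = 444805·e^0.4071 = 668299.

668299 cells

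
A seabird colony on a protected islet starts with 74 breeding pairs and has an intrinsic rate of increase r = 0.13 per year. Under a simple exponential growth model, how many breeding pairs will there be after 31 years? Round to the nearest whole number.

4163 breeding pairs

N(t) = N₀·e^(rt) = 74 × e^(0.13×31) = 74 × e^4.03.
e^4.03 ≈ 56.261, so N ≈ 74 × 56.261 = 4163.31.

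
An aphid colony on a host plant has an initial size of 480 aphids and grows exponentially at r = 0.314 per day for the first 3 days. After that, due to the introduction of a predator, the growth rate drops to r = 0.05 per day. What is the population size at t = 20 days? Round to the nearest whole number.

Phase 1: N(3) = 480·e^(0.314×3) = 480·e^0.942 = 1231.25.
Phase 2 runs for 20 − 3 = 17 days at r = 0.05.
N(20) = 1231.25·e^(0.05×17) = 1231.25·e^0.85 = 2880.69.

2881 aphids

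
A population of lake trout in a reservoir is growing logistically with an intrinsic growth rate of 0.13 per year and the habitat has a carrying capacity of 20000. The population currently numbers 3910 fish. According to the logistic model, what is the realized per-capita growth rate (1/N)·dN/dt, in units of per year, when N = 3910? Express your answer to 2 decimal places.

0.10 per year

(1/N)·dN/dt = r(1 − N/K) = 0.13 × (1 − 3910/20000).
= 0.13 × 0.8045 = 0.10458.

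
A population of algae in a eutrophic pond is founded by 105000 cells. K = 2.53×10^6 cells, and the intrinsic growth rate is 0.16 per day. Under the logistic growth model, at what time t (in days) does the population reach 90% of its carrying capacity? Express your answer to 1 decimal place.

A = (K − N₀)/N₀ = (2.53×10^6 − 105000)/105000 = 23.095.
Solve 2.53×10^6/(1 + 23.095·e^(−0.16t)) = 2.277×10^6: 1 + 23.095·e^(−0.16t) = 1.1111, so e^(−0.16t) = 0.004811.
−0.16·t = ln(0.004811) = -5.3369, so t = 5.3369/0.16 = 33.355.

33.4 days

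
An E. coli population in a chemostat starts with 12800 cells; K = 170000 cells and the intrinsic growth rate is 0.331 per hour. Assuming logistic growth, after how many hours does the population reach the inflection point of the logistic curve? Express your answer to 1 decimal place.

7.6 hours

Logistic growth is fastest at N = K/2 = 85000.
A = (K − N₀)/N₀ = 12.281. Set K/(1 + A·e^(−rt)) = K/2 → A·e^(−rt) = 1.
e^(−0.331t) = 1/12.281 = 0.0814249, so t = ln(12.281)/0.331 = 2.5081/0.331 = 7.5773.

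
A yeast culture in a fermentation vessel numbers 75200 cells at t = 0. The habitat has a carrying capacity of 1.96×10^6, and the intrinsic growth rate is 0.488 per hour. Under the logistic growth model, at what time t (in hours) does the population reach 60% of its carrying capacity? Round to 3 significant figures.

A = (K − N₀)/N₀ = (1.96×10^6 − 75200)/75200 = 25.064.
Solve 1.96×10^6/(1 + 25.064·e^(−0.488t)) = 1.176×10^6: 1 + 25.064·e^(−0.488t) = 1.6667, so e^(−0.488t) = 0.0265988.
−0.488·t = ln(0.0265988) = -3.6269, so t = 3.6269/0.488 = 7.4322.

7.43 hours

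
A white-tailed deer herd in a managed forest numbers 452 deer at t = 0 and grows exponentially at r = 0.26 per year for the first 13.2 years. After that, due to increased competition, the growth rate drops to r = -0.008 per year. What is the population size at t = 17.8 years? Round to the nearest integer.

Phase 1: N(13.2) = 452·e^(0.26×13.2) = 452·e^3.432 = 13984.2.
Phase 2 runs for 17.8 − 13.2 = 4.6 years at r = -0.008.
N(17.8) = 13984.2·e^(-0.008×4.6) = 13984.2·e^-0.0368 = 13478.9.

13479 deer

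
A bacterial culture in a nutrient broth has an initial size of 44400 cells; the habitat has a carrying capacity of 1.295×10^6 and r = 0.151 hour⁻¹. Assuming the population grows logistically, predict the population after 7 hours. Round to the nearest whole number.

A = (K − N₀)/N₀ = (1.295×10^6 − 44400)/44400 = 28.167.
N(t) = K/(1 + A·e^(−rt)) = 1.295×10^6/(1 + 28.167×e^(−0.151×7)).
e^(−1.057) = 0.3475; denominator = 1 + 28.167×0.3475 = 10.788.
N = 1.295×10^6/10.788 = 120043.

120043 cells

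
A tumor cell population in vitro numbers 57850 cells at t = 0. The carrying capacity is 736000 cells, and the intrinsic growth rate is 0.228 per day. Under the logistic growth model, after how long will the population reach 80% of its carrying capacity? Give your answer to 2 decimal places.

16.88 days

A = (K − N₀)/N₀ = (736000 − 57850)/57850 = 11.723.
Solve 736000/(1 + 11.723·e^(−0.228t)) = 588800: 1 + 11.723·e^(−0.228t) = 1.25, so e^(−0.228t) = 0.0213264.
−0.228·t = ln(0.0213264) = -3.8478, so t = 3.8478/0.228 = 16.876.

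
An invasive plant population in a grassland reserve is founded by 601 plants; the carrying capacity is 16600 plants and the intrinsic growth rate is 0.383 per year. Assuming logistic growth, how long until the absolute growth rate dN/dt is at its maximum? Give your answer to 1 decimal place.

8.6 years

Logistic growth is fastest at N = K/2 = 8300.
A = (K − N₀)/N₀ = 26.621. Set K/(1 + A·e^(−rt)) = K/2 → A·e^(−rt) = 1.
e^(−0.383t) = 1/26.621 = 0.0375648, so t = ln(26.621)/0.383 = 3.2817/0.383 = 8.5684.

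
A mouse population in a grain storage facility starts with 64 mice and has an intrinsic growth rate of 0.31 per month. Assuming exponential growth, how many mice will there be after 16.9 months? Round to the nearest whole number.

12063 mice

N(t) = N₀·e^(rt) = 64 × e^(0.31×16.9) = 64 × e^5.239.
e^5.239 ≈ 188.48, so N ≈ 64 × 188.48 = 12062.8.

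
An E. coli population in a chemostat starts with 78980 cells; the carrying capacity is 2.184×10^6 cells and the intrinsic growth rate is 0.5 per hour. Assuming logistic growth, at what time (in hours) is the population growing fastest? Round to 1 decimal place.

6.6 hours

Logistic growth is fastest at N = K/2 = 1.092×10^6.
A = (K − N₀)/N₀ = 26.653. Set K/(1 + A·e^(−rt)) = K/2 → A·e^(−rt) = 1.
e^(−0.5t) = 1/26.653 = 0.0375198, so t = ln(26.653)/0.5 = 3.2829/0.5 = 6.5658.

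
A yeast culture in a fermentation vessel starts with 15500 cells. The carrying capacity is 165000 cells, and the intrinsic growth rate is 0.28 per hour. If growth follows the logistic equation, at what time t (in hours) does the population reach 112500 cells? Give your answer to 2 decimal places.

A = (K − N₀)/N₀ = (165000 − 15500)/15500 = 9.6452.
Solve 165000/(1 + 9.6452·e^(−0.28t)) = 112500: 1 + 9.6452·e^(−0.28t) = 1.4667, so e^(−0.28t) = 0.0483835.
−0.28·t = ln(0.0483835) = -3.0286, so t = 3.0286/0.28 = 10.816.

10.82 hours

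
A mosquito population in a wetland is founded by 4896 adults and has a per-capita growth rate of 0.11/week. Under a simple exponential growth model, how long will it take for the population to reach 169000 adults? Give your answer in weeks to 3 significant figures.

Set N₀·e^(rt) = 169000: e^(0.11·t) = 169000/4896 = 34.518.
0.11·t = ln(34.518) = 3.5415, so t = 3.5415/0.11 = 32.195.

32.2 weeks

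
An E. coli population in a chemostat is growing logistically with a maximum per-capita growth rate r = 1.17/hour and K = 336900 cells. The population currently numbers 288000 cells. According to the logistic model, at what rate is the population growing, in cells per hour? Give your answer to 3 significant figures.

dN/dt = rN(1 − N/K) = 1.17 × 288000 × (1 − 288000/336900).
1 − 288000/336900 = 0.14515; dN/dt = 1.17 × 288000 × 0.14515 = 48909.

48900 cells per hour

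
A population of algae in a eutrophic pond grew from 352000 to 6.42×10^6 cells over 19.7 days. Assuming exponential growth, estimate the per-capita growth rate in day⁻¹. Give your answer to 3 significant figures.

From N(t) = N₀·e^(rt): e^(r·19.7) = 6.42×10^6/352000 = 18.239.
r·19.7 = ln(18.239) = 2.9035, so r = 2.9035/19.7 = 0.14739.

0.147 per day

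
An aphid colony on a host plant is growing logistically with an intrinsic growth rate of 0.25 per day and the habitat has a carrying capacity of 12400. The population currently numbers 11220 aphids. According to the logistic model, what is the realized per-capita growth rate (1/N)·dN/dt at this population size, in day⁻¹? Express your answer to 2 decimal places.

(1/N)·dN/dt = r(1 − N/K) = 0.25 × (1 − 11220/12400).
= 0.25 × 0.095161 = 0.02379.

0.02 per day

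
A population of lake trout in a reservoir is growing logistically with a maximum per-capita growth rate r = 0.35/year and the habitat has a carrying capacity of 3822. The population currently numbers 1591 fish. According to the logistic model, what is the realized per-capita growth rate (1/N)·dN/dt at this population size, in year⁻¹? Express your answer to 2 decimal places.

(1/N)·dN/dt = r(1 − N/K) = 0.35 × (1 − 1591/3822).
= 0.35 × 0.58373 = 0.2043.

0.20 per year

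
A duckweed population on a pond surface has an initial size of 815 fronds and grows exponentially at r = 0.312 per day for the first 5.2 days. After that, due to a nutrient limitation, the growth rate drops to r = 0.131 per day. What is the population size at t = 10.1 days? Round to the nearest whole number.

7844 fronds

Phase 1: N(5.2) = 815·e^(0.312×5.2) = 815·e^1.622 = 4128.16.
Phase 2 runs for 10.1 − 5.2 = 4.9 days at r = 0.131.
N(10.1) = 4128.16·e^(0.131×4.9) = 4128.16·e^0.6419 = 7843.87.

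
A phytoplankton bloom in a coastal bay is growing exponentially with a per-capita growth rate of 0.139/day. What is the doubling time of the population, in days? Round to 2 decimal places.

4.99 days

Doubling time t_d = ln(2)/r = 0.6931/0.139 = 4.9867.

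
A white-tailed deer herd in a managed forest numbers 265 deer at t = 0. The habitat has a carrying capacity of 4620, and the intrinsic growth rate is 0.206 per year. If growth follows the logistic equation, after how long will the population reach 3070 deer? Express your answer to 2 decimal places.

A = (K − N₀)/N₀ = (4620 − 265)/265 = 16.434.
Solve 4620/(1 + 16.434·e^(−0.206t)) = 3070: 1 + 16.434·e^(−0.206t) = 1.5049, so e^(−0.206t) = 0.0307221.
−0.206·t = ln(0.0307221) = -3.4828, so t = 3.4828/0.206 = 16.907.

16.91 years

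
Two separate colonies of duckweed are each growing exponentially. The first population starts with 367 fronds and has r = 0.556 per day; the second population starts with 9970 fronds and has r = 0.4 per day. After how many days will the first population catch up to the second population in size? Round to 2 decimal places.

21.17 days

Set 367·e^(0.556t) = 9970·e^(0.4t).
e^((0.556 − 0.4)t) = 9970/367 → e^(0.156·t) = 27.166.
0.156·t = ln(27.166) = 3.302, so t = 3.302/0.156 = 21.167.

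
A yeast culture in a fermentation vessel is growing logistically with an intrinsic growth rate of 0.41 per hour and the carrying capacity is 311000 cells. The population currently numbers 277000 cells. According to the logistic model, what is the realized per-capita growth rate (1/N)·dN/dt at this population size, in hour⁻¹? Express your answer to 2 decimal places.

0.04 per hour

(1/N)·dN/dt = r(1 − N/K) = 0.41 × (1 − 277000/311000).
= 0.41 × 0.10932 = 0.044823.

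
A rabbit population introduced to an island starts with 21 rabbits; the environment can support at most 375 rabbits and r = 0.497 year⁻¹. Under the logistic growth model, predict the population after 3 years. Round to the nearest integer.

78 rabbits

A = (K − N₀)/N₀ = (375 − 21)/21 = 16.857.
N(t) = K/(1 + A·e^(−rt)) = 375/(1 + 16.857×e^(−0.497×3)).
e^(−1.491) = 0.22515; denominator = 1 + 16.857×0.22515 = 4.7953.
N = 375/4.7953 = 78.2009.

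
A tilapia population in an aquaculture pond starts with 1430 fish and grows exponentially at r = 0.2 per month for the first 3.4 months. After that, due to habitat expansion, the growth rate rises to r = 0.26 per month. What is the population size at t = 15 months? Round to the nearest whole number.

Phase 1: N(3.4) = 1430·e^(0.2×3.4) = 1430·e^0.68 = 2822.65.
Phase 2 runs for 15 − 3.4 = 11.6 months at r = 0.26.
N(15) = 2822.65·e^(0.26×11.6) = 2822.65·e^3.016 = 57608.7.

57609 fish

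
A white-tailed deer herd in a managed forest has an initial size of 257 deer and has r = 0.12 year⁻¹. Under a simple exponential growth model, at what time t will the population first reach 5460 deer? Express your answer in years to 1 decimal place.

Set N₀·e^(rt) = 5460: e^(0.12·t) = 5460/257 = 21.245.
0.12·t = ln(21.245) = 3.0561, so t = 3.0561/0.12 = 25.468.

25.5 years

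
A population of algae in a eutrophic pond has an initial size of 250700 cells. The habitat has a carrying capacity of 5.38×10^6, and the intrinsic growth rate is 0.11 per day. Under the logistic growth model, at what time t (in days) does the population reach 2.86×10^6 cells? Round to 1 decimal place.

28.6 days

A = (K − N₀)/N₀ = (5.38×10^6 − 250700)/250700 = 20.46.
Solve 5.38×10^6/(1 + 20.46·e^(−0.11t)) = 2.86×10^6: 1 + 20.46·e^(−0.11t) = 1.8811, so e^(−0.11t) = 0.0430656.
−0.11·t = ln(0.0430656) = -3.145, so t = 3.145/0.11 = 28.591.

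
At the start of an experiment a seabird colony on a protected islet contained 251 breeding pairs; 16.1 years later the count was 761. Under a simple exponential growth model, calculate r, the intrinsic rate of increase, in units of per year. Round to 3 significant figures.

From N(t) = N₀·e^(rt): e^(r·16.1) = 761/251 = 3.0319.
r·16.1 = ln(3.0319) = 1.1092, so r = 1.1092/16.1 = 0.068893.

0.0689 per year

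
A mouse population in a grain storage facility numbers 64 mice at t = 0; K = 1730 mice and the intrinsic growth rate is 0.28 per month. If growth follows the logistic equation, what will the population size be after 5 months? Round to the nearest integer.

233 mice

A = (K − N₀)/N₀ = (1730 − 64)/64 = 26.031.
N(t) = K/(1 + A·e^(−rt)) = 1730/(1 + 26.031×e^(−0.28×5)).
e^(−1.4) = 0.2466; denominator = 1 + 26.031×0.2466 = 7.4192.
N = 1730/7.4192 = 233.178.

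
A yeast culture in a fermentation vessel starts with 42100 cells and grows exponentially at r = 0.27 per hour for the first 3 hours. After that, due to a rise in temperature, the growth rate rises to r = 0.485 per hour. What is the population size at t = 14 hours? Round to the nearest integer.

Phase 1: N(3) = 42100·e^(0.27×3) = 42100·e^0.81 = 94636.9.
Phase 2 runs for 14 − 3 = 11 hours at r = 0.485.
N(14) = 94636.9·e^(0.485×11) = 94636.9·e^5.335 = 1.963458×10^7.

19634583 cells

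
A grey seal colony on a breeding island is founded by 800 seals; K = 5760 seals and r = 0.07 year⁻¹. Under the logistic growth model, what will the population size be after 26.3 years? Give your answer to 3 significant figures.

2900 seals

A = (K − N₀)/N₀ = (5760 − 800)/800 = 6.2.
N(t) = K/(1 + A·e^(−rt)) = 5760/(1 + 6.2×e^(−0.07×26.3)).
e^(−1.841) = 0.15866; denominator = 1 + 6.2×0.15866 = 1.9837.
N = 5760/1.9837 = 2903.69.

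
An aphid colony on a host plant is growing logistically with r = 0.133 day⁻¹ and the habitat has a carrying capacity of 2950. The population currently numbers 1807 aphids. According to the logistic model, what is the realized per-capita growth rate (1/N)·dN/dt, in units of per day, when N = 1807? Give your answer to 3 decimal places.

0.052 per day

(1/N)·dN/dt = r(1 − N/K) = 0.133 × (1 − 1807/2950).
= 0.133 × 0.38746 = 0.051532.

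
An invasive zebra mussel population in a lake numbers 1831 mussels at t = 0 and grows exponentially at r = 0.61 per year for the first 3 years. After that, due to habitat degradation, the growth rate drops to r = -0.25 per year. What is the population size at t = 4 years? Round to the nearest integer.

8889 mussels

Phase 1: N(3) = 1831·e^(0.61×3) = 1831·e^1.83 = 11414.2.
Phase 2 runs for 4 − 3 = 1 years at r = -0.25.
N(4) = 11414.2·e^(-0.25×1) = 11414.2·e^-0.25 = 8889.42.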